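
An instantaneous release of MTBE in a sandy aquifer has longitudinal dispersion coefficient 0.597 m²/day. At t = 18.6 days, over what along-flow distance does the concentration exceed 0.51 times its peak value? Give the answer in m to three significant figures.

The plume is Gaussian with σ = √(2Dt) = √(2 × 0.597 × 18.6) = 4.713 m.
C/C_peak = exp(−Δx²/(2σ²)) = 0.51 ⇒ Δx = σ·√(−2 ln 0.51) = 4.713 × 1.160 = 5.467 m.
Width = 2Δx = 10.9 m.

10.9 m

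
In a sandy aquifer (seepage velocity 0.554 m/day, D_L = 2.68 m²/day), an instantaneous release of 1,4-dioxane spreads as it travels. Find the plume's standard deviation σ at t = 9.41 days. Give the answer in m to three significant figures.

Dispersive spreading gives a Gaussian with σ² = 2Dt; advection only shifts the center.
σ = √(2 × 2.68 × 9.41) = 7.10 m.

7.10 m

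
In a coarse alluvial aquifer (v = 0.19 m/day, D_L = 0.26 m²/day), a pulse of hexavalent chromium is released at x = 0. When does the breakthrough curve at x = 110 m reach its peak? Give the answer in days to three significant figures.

For the 1D instantaneous-source solution, setting ∂C/∂t = 0 at fixed x gives v²t² + 2Dt − x² = 0, so t = (√(D² + v²x²) − D)/v².
√(D² + v²x²) = √(0.26² + 0.19² × 110²) = 20.90; v² = 0.0361.
t = (20.90 − 0.26)/0.0361 = 572 days (vs. the pure-advection estimate x/v = 579 d).

572 days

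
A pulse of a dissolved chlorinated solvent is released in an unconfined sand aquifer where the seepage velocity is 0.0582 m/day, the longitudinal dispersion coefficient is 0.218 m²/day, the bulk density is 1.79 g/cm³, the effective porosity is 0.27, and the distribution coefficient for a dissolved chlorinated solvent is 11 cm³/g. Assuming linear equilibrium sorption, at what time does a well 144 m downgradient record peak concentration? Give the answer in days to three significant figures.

Retardation factor R = 1 + ρ_b·K_d/n = 1 + 1.79 × 11/0.27 = 73.93.
Sorption retards both mechanisms: v_R = v/R = 0.0007872 m/day, D_R = D/R = 0.002949 m²/day.
Peak time from v_R²t² + 2D_R t − x² = 0: t = (√(D_R² + v_R²x²) − D_R)/v_R².
√(D_R² + v_R²x²) = √(0.002949² + 0.0007872² × 144²) = 0.1134; v_R² = 6.197e-07.
t = (0.1134 − 0.002949)/6.197e-07 = 178000 days.

178000 days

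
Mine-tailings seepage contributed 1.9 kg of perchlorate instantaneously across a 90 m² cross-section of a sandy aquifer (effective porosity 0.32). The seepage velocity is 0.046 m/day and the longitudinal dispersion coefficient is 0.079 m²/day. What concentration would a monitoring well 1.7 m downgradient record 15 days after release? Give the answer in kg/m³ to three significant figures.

For an instantaneous plane source, C(x,t) = M/(n_e·A·√(4πDt)) · exp(−(x−vt)²/(4Dt)), with n_e·A the pore (flow) area.
Plume center vt = 0.046 × 15 = 0.69 m, so the well at 1.7 m is 1.01 m downgradient of the peak.
√(4πDt) = 3.859 m, giving peak height M/(n_e·A·√(4πDt)) = 1.9/(0.32 × 90 × 3.859) = 0.01710 kg/m³.
(x−vt)²/(4Dt) = (1.01)²/(4 × 0.079 × 15) = 0.2152; exp(−0.2152) = 0.8064.
C = 0.01710 × 0.8064 = 0.0138 kg/m³.

0.0138 kg/m³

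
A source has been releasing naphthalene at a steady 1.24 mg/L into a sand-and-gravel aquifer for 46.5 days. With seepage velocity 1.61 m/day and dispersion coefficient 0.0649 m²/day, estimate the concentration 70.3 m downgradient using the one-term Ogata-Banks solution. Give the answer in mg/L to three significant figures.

For a continuous step input, C/C₀ ≈ ½·erfc((x−vt)/(2√(Dt))).
vt = 1.61 × 46.5 = 74.865 m and 2√(Dt) = 2√(0.0649 × 46.5) = 3.474 m.
Argument (x−vt)/(2√(Dt)) = (70.3 − 74.865)/3.474 = -1.314; ½·erfc(-1.314) = 0.9684.
C = 1.24 × 0.9684 = 1.20 mg/L.

1.20 mg/L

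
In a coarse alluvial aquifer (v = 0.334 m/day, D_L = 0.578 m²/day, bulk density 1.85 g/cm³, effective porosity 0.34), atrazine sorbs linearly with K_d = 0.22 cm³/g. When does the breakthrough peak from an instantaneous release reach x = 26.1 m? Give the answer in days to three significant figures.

161 days

Retardation factor R = 1 + ρ_b·K_d/n = 1 + 1.85 × 0.22/0.34 = 2.197.
Sorption retards both mechanisms: v_R = v/R = 0.1520 m/day, D_R = D/R = 0.2631 m²/day.
Peak time from v_R²t² + 2D_R t − x² = 0: t = (√(D_R² + v_R²x²) − D_R)/v_R².
√(D_R² + v_R²x²) = √(0.2631² + 0.1520² × 26.1²) = 3.976; v_R² = 0.02310.
t = (3.976 − 0.2631)/0.02310 = 161 days.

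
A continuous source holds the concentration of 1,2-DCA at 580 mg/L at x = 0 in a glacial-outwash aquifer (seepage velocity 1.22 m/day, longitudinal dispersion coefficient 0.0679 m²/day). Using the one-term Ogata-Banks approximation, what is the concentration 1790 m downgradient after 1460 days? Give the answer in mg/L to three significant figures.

For a continuous step input, C/C₀ ≈ ½·erfc((x−vt)/(2√(Dt))).
vt = 1.22 × 1460 = 1781.2 m and 2√(Dt) = 2√(0.0679 × 1460) = 19.91 m.
Argument (x−vt)/(2√(Dt)) = (1790 − 1781.2)/19.91 = 0.4420; ½·erfc(0.4420) = 0.2660.
C = 580 × 0.2660 = 154 mg/L.

154 mg/L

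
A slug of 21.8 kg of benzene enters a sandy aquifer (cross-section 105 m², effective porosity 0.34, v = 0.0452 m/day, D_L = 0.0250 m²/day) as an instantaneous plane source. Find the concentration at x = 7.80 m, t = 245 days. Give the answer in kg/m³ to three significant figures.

For an instantaneous plane source, C(x,t) = M/(n_e·A·√(4πDt)) · exp(−(x−vt)²/(4Dt)), with n_e·A the pore (flow) area.
Plume center vt = 0.0452 × 245 = 11.074 m, so the well at 7.80 m is 3.274 m upgradient of the peak.
√(4πDt) = 8.773 m, giving peak height M/(n_e·A·√(4πDt)) = 21.8/(0.34 × 105 × 8.773) = 0.06960 kg/m³.
(x−vt)²/(4Dt) = (-3.274)²/(4 × 0.0250 × 245) = 0.4375; exp(−0.4375) = 0.6456.
C = 0.06960 × 0.6456 = 0.0449 kg/m³.

0.0449 kg/m³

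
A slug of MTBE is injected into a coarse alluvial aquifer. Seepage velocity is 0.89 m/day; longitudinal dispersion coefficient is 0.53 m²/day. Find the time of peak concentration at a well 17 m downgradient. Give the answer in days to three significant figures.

For the 1D instantaneous-source solution, setting ∂C/∂t = 0 at fixed x gives v²t² + 2Dt − x² = 0, so t = (√(D² + v²x²) − D)/v².
√(D² + v²x²) = √(0.53² + 0.89² × 17²) = 15.14; v² = 0.7921.
t = (15.14 − 0.53)/0.7921 = 18.4 days (vs. the pure-advection estimate x/v = 19.1 d).

18.4 days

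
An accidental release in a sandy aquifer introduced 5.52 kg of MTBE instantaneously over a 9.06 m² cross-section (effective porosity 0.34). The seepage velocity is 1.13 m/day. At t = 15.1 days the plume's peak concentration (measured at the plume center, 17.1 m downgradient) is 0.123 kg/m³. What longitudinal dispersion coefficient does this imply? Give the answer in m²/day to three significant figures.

At the plume center C_max = M/(n_e·A·√(4πDt)), so D = M²/(4πt·(n_e·A·C_max)²).
n_e·A·C_max = 0.34 × 9.06 × 0.123 = 0.3789 kg/m.
D = 5.52²/(4π × 15.1 × 0.3789²) = 1.12 m²/day.

1.12 m²/day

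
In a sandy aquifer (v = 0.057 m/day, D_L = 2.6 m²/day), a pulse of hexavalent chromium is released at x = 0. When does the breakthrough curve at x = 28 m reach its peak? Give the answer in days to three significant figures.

139 days

For the 1D instantaneous-source solution, setting ∂C/∂t = 0 at fixed x gives v²t² + 2Dt − x² = 0, so t = (√(D² + v²x²) − D)/v².
√(D² + v²x²) = √(2.6² + 0.057² × 28²) = 3.051; v² = 0.003249.
t = (3.051 − 2.6)/0.003249 = 139 days (vs. the pure-advection estimate x/v = 491 d).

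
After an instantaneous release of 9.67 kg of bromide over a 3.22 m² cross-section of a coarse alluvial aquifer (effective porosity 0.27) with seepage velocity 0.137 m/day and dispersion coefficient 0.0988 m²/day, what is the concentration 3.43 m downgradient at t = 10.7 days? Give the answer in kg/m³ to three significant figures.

For an instantaneous plane source, C(x,t) = M/(n_e·A·√(4πDt)) · exp(−(x−vt)²/(4Dt)), with n_e·A the pore (flow) area.
Plume center vt = 0.137 × 10.7 = 1.4659 m, so the well at 3.43 m is 1.9641 m downgradient of the peak.
√(4πDt) = 3.645 m, giving peak height M/(n_e·A·√(4πDt)) = 9.67/(0.27 × 3.22 × 3.645) = 3.051 kg/m³.
(x−vt)²/(4Dt) = (1.9641)²/(4 × 0.0988 × 10.7) = 0.9123; exp(−0.9123) = 0.4016.
C = 3.051 × 0.4016 = 1.23 kg/m³.

1.23 kg/m³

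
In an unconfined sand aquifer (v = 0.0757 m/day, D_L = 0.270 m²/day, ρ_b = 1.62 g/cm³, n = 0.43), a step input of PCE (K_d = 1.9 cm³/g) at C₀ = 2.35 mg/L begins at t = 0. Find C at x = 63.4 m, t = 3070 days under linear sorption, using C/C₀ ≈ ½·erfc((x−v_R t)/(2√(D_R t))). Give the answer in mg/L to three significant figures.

Retardation factor R = 1 + ρ_b·K_d/n = 1 + 1.62 × 1.9/0.43 = 8.158.
Sorption retards both mechanisms: v_R = v/R = 0.009279 m/day, D_R = D/R = 0.03310 m²/day.
v_R·t = 0.009279 × 3070 = 28.48653 m; 2√(D_R t) = 20.16 m; argument = (63.4 − 28.48653)/20.16 = 1.732.
C = C₀ × ½·erfc(1.732) = 2.35 × 0.007154 = 0.0168 mg/L.

0.0168 mg/L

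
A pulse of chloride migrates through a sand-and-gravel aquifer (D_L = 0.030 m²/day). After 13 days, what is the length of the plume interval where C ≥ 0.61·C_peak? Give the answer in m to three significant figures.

The plume is Gaussian with σ = √(2Dt) = √(2 × 0.030 × 13) = 0.8832 m.
C/C_peak = exp(−Δx²/(2σ²)) = 0.61 ⇒ Δx = σ·√(−2 ln 0.61) = 0.8832 × 0.9943 = 0.8782 m.
Width = 2Δx = 1.76 m.

1.76 m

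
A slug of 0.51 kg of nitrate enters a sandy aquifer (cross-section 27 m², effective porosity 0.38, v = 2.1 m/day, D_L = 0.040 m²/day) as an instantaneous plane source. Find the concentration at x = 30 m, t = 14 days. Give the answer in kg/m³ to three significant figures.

0.0160 kg/m³

For an instantaneous plane source, C(x,t) = M/(n_e·A·√(4πDt)) · exp(−(x−vt)²/(4Dt)), with n_e·A the pore (flow) area.
Plume center vt = 2.1 × 14 = 29.4 m, so the well at 30 m is 0.6 m downgradient of the peak.
√(4πDt) = 2.653 m, giving peak height M/(n_e·A·√(4πDt)) = 0.51/(0.38 × 27 × 2.653) = 0.01874 kg/m³.
(x−vt)²/(4Dt) = (0.6)²/(4 × 0.040 × 14) = 0.1607; exp(−0.1607) = 0.8515.
C = 0.01874 × 0.8515 = 0.0160 kg/m³.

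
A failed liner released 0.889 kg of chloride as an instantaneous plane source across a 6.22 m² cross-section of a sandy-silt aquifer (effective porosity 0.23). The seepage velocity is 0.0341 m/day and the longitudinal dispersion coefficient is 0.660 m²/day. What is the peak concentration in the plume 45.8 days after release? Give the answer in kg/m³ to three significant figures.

The peak of an instantaneous 1D plume sits at x = vt; there the Gaussian factor is 1 and C_max = M/(n_e·A·√(4πDt)), where n_e·A is the pore area the mass is dissolved in.
√(4πDt) = √(4π × 0.660 × 45.8) = 19.49 m, so C_max = 0.889/(0.23 × 6.22 × 19.49) = 0.0319 kg/m³.

0.0319 kg/m³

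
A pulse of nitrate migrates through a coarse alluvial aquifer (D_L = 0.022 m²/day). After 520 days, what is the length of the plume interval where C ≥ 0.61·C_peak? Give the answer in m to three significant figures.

9.51 m

The plume is Gaussian with σ = √(2Dt) = √(2 × 0.022 × 520) = 4.783 m.
C/C_peak = exp(−Δx²/(2σ²)) = 0.61 ⇒ Δx = σ·√(−2 ln 0.61) = 4.783 × 0.9943 = 4.756 m.
Width = 2Δx = 9.51 m.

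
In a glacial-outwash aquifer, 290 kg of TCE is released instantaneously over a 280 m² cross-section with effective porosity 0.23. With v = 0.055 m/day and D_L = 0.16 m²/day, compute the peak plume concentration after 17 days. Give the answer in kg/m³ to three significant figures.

0.770 kg/m³

The peak of an instantaneous 1D plume sits at x = vt; there the Gaussian factor is 1 and C_max = M/(n_e·A·√(4πDt)), where n_e·A is the pore area the mass is dissolved in.
√(4πDt) = √(4π × 0.16 × 17) = 5.846 m, so C_max = 290/(0.23 × 280 × 5.846) = 0.770 kg/m³.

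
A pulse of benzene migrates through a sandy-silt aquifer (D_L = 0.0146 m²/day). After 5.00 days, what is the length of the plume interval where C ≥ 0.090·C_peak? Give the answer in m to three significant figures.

The plume is Gaussian with σ = √(2Dt) = √(2 × 0.0146 × 5.00) = 0.3821 m.
C/C_peak = exp(−Δx²/(2σ²)) = 0.090 ⇒ Δx = σ·√(−2 ln 0.090) = 0.3821 × 2.195 = 0.8387 m.
Width = 2Δx = 1.68 m.

1.68 m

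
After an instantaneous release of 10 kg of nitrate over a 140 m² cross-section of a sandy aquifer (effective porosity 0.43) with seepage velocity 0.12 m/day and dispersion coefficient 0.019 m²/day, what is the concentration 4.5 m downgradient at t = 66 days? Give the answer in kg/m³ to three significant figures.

For an instantaneous plane source, C(x,t) = M/(n_e·A·√(4πDt)) · exp(−(x−vt)²/(4Dt)), with n_e·A the pore (flow) area.
Plume center vt = 0.12 × 66 = 7.92 m, so the well at 4.5 m is 3.42 m upgradient of the peak.
√(4πDt) = 3.970 m, giving peak height M/(n_e·A·√(4πDt)) = 10/(0.43 × 140 × 3.970) = 0.04184 kg/m³.
(x−vt)²/(4Dt) = (-3.42)²/(4 × 0.019 × 66) = 2.332; exp(−2.332) = 0.09710.
C = 0.04184 × 0.09710 = 0.00406 kg/m³.

0.00406 kg/m³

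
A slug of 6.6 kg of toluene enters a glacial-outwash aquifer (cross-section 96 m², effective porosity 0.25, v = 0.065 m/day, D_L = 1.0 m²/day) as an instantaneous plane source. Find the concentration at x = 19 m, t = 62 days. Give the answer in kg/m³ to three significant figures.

0.00399 kg/m³

For an instantaneous plane source, C(x,t) = M/(n_e·A·√(4πDt)) · exp(−(x−vt)²/(4Dt)), with n_e·A the pore (flow) area.
Plume center vt = 0.065 × 62 = 4.03 m, so the well at 19 m is 14.97 m downgradient of the peak.
√(4πDt) = 27.91 m, giving peak height M/(n_e·A·√(4πDt)) = 6.6/(0.25 × 96 × 27.91) = 0.009853 kg/m³.
(x−vt)²/(4Dt) = (14.97)²/(4 × 1.0 × 62) = 0.9036; exp(−0.9036) = 0.4051.
C = 0.009853 × 0.4051 = 0.00399 kg/m³.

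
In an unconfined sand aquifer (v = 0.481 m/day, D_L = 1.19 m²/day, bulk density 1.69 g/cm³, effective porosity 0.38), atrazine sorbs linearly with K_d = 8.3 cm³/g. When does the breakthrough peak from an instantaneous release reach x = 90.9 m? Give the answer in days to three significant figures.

Retardation factor R = 1 + ρ_b·K_d/n = 1 + 1.69 × 8.3/0.38 = 37.91.
Sorption retards both mechanisms: v_R = v/R = 0.01269 m/day, D_R = D/R = 0.03139 m²/day.
Peak time from v_R²t² + 2D_R t − x² = 0: t = (√(D_R² + v_R²x²) − D_R)/v_R².
√(D_R² + v_R²x²) = √(0.03139² + 0.01269² × 90.9²) = 1.154; v_R² = 0.0001610.
t = (1.154 − 0.03139)/0.0001610 = 6970 days.

6970 days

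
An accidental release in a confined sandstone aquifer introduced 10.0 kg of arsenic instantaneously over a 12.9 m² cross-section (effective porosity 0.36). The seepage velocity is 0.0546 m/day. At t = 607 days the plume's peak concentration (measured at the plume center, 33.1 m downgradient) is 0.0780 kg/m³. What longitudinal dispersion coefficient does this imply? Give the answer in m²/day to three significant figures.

At the plume center C_max = M/(n_e·A·√(4πDt)), so D = M²/(4πt·(n_e·A·C_max)²).
n_e·A·C_max = 0.36 × 12.9 × 0.0780 = 0.3622 kg/m.
D = 10.0²/(4π × 607 × 0.3622²) = 0.0999 m²/day.

0.0999 m²/day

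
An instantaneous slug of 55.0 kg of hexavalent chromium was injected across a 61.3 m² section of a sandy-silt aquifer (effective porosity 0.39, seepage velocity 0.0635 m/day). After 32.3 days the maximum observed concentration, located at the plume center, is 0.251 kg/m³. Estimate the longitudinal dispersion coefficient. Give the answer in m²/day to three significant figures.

At the plume center C_max = M/(n_e·A·√(4πDt)), so D = M²/(4πt·(n_e·A·C_max)²).
n_e·A·C_max = 0.39 × 61.3 × 0.251 = 6.001 kg/m.
D = 55.0²/(4π × 32.3 × 6.001²) = 0.207 m²/day.

0.207 m²/day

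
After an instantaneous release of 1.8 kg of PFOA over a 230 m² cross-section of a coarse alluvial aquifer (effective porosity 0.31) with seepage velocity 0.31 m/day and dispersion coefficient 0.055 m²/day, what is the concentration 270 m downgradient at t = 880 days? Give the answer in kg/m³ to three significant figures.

For an instantaneous plane source, C(x,t) = M/(n_e·A·√(4πDt)) · exp(−(x−vt)²/(4Dt)), with n_e·A the pore (flow) area.
Plume center vt = 0.31 × 880 = 272.8 m, so the well at 270 m is 2.8 m upgradient of the peak.
√(4πDt) = 24.66 m, giving peak height M/(n_e·A·√(4πDt)) = 1.8/(0.31 × 230 × 24.66) = 0.001024 kg/m³.
(x−vt)²/(4Dt) = (-2.8)²/(4 × 0.055 × 880) = 0.04050; exp(−0.04050) = 0.9603.
C = 0.001024 × 0.9603 = 0.000983 kg/m³.

0.000983 kg/m³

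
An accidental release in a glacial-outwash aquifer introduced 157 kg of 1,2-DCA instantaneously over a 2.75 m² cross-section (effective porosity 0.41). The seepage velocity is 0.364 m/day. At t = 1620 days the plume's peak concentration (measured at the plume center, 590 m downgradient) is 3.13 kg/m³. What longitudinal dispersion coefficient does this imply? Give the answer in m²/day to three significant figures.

At the plume center C_max = M/(n_e·A·√(4πDt)), so D = M²/(4πt·(n_e·A·C_max)²).
n_e·A·C_max = 0.41 × 2.75 × 3.13 = 3.529 kg/m.
D = 157²/(4π × 1620 × 3.529²) = 0.0972 m²/day.

0.0972 m²/day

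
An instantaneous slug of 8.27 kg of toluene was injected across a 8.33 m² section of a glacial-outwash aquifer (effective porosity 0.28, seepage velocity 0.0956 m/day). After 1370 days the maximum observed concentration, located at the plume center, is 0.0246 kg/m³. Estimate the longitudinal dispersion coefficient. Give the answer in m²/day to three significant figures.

1.21 m²/day

At the plume center C_max = M/(n_e·A·√(4πDt)), so D = M²/(4πt·(n_e·A·C_max)²).
n_e·A·C_max = 0.28 × 8.33 × 0.0246 = 0.05738 kg/m.
D = 8.27²/(4π × 1370 × 0.05738²) = 1.21 m²/day.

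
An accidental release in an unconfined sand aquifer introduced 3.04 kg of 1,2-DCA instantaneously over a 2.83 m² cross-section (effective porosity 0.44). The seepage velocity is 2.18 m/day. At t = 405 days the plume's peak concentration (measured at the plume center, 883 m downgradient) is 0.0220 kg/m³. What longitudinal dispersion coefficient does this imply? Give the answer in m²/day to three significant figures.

At the plume center C_max = M/(n_e·A·√(4πDt)), so D = M²/(4πt·(n_e·A·C_max)²).
n_e·A·C_max = 0.44 × 2.83 × 0.0220 = 0.02739 kg/m.
D = 3.04²/(4π × 405 × 0.02739²) = 2.42 m²/day.

2.42 m²/day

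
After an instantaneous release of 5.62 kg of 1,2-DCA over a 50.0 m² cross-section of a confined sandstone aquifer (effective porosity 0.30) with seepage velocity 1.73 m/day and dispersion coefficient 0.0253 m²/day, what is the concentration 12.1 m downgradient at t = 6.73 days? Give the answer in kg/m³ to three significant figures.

0.188 kg/m³

For an instantaneous plane source, C(x,t) = M/(n_e·A·√(4πDt)) · exp(−(x−vt)²/(4Dt)), with n_e·A the pore (flow) area.
Plume center vt = 1.73 × 6.73 = 11.6429 m, so the well at 12.1 m is 0.4571 m downgradient of the peak.
√(4πDt) = 1.463 m, giving peak height M/(n_e·A·√(4πDt)) = 5.62/(0.30 × 50.0 × 1.463) = 0.2561 kg/m³.
(x−vt)²/(4Dt) = (0.4571)²/(4 × 0.0253 × 6.73) = 0.3068; exp(−0.3068) = 0.7358.
C = 0.2561 × 0.7358 = 0.188 kg/m³.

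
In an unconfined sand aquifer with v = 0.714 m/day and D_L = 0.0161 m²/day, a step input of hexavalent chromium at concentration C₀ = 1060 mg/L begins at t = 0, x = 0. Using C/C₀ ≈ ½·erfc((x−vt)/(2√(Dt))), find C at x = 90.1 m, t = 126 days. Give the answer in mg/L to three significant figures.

For a continuous step input, C/C₀ ≈ ½·erfc((x−vt)/(2√(Dt))).
vt = 0.714 × 126 = 89.964 m and 2√(Dt) = 2√(0.0161 × 126) = 2.849 m.
Argument (x−vt)/(2√(Dt)) = (90.1 − 89.964)/2.849 = 0.04774; ½·erfc(0.04774) = 0.4731.
C = 1060 × 0.4731 = 501 mg/L.

501 mg/L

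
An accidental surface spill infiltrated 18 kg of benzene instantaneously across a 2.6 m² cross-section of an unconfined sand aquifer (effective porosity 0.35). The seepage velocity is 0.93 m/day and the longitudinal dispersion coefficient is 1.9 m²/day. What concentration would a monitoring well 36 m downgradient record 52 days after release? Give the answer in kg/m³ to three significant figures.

For an instantaneous plane source, C(x,t) = M/(n_e·A·√(4πDt)) · exp(−(x−vt)²/(4Dt)), with n_e·A the pore (flow) area.
Plume center vt = 0.93 × 52 = 48.36 m, so the well at 36 m is 12.36 m upgradient of the peak.
√(4πDt) = 35.24 m, giving peak height M/(n_e·A·√(4πDt)) = 18/(0.35 × 2.6 × 35.24) = 0.5613 kg/m³.
(x−vt)²/(4Dt) = (-12.36)²/(4 × 1.9 × 52) = 0.3866; exp(−0.3866) = 0.6794.
C = 0.5613 × 0.6794 = 0.381 kg/m³.

0.381 kg/m³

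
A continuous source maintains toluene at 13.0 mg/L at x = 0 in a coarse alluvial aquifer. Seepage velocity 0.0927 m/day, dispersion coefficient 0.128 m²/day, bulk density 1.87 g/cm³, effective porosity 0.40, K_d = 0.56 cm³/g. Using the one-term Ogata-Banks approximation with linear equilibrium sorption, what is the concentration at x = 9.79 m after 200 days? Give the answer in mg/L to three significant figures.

1.40 mg/L

Retardation factor R = 1 + ρ_b·K_d/n = 1 + 1.87 × 0.56/0.40 = 3.618.
Sorption retards both mechanisms: v_R = v/R = 0.02562 m/day, D_R = D/R = 0.03538 m²/day.
v_R·t = 0.02562 × 200 = 5.124 m; 2√(D_R t) = 5.320 m; argument = (9.79 − 5.124)/5.320 = 0.8771.
C = C₀ × ½·erfc(0.8771) = 13.0 × 0.1074 = 1.40 mg/L.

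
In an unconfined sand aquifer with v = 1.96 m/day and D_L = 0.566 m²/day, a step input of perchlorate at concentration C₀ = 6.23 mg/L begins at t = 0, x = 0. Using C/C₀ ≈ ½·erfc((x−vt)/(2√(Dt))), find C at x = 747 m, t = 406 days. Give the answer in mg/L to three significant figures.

For a continuous step input, C/C₀ ≈ ½·erfc((x−vt)/(2√(Dt))).
vt = 1.96 × 406 = 795.76 m and 2√(Dt) = 2√(0.566 × 406) = 30.32 m.
Argument (x−vt)/(2√(Dt)) = (747 − 795.76)/30.32 = -1.608; ½·erfc(-1.608) = 0.9885.
C = 6.23 × 0.9885 = 6.16 mg/L.

6.16 mg/L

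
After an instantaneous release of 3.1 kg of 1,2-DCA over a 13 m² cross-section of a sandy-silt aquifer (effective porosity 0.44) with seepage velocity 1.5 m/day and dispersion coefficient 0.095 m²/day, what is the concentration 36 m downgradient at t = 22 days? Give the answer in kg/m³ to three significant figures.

0.0360 kg/m³

For an instantaneous plane source, C(x,t) = M/(n_e·A·√(4πDt)) · exp(−(x−vt)²/(4Dt)), with n_e·A the pore (flow) area.
Plume center vt = 1.5 × 22 = 33 m, so the well at 36 m is 3 m downgradient of the peak.
√(4πDt) = 5.125 m, giving peak height M/(n_e·A·√(4πDt)) = 3.1/(0.44 × 13 × 5.125) = 0.1057 kg/m³.
(x−vt)²/(4Dt) = (3)²/(4 × 0.095 × 22) = 1.077; exp(−1.077) = 0.3406.
C = 0.1057 × 0.3406 = 0.0360 kg/m³.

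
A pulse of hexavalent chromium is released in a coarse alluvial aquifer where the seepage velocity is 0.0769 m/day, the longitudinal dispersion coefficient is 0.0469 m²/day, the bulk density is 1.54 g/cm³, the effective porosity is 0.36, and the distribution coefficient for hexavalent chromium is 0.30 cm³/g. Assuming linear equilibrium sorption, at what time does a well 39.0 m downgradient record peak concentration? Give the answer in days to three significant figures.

Retardation factor R = 1 + ρ_b·K_d/n = 1 + 1.54 × 0.30/0.36 = 2.283.
Sorption retards both mechanisms: v_R = v/R = 0.03368 m/day, D_R = D/R = 0.02054 m²/day.
Peak time from v_R²t² + 2D_R t − x² = 0: t = (√(D_R² + v_R²x²) − D_R)/v_R².
√(D_R² + v_R²x²) = √(0.02054² + 0.03368² × 39.0²) = 1.314; v_R² = 0.001134.
t = (1.314 − 0.02054)/0.001134 = 1140 days.

1140 days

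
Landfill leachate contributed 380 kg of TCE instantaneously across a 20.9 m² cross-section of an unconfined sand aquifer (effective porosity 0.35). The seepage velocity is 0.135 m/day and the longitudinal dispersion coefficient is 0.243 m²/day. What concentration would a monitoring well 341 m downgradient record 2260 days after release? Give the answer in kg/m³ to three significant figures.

For an instantaneous plane source, C(x,t) = M/(n_e·A·√(4πDt)) · exp(−(x−vt)²/(4Dt)), with n_e·A the pore (flow) area.
Plume center vt = 0.135 × 2260 = 305.1 m, so the well at 341 m is 35.9 m downgradient of the peak.
√(4πDt) = 83.07 m, giving peak height M/(n_e·A·√(4πDt)) = 380/(0.35 × 20.9 × 83.07) = 0.6254 kg/m³.
(x−vt)²/(4Dt) = (35.9)²/(4 × 0.243 × 2260) = 0.5867; exp(−0.5867) = 0.5562.
C = 0.6254 × 0.5562 = 0.348 kg/m³.

0.348 kg/m³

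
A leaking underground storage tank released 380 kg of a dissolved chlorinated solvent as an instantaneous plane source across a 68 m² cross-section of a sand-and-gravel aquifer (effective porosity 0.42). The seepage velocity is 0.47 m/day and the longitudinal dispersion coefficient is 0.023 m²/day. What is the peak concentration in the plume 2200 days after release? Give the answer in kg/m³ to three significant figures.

0.528 kg/m³

The peak of an instantaneous 1D plume sits at x = vt; there the Gaussian factor is 1 and C_max = M/(n_e·A·√(4πDt)), where n_e·A is the pore area the mass is dissolved in.
√(4πDt) = √(4π × 0.023 × 2200) = 25.22 m, so C_max = 380/(0.42 × 68 × 25.22) = 0.528 kg/m³.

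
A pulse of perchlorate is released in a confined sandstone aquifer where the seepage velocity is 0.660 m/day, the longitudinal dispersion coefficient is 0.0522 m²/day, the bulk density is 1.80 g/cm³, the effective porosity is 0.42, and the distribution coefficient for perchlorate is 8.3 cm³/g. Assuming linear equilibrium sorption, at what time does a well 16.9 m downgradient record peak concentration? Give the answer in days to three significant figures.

Retardation factor R = 1 + ρ_b·K_d/n = 1 + 1.80 × 8.3/0.42 = 36.57.
Sorption retards both mechanisms: v_R = v/R = 0.01805 m/day, D_R = D/R = 0.001427 m²/day.
Peak time from v_R²t² + 2D_R t − x² = 0: t = (√(D_R² + v_R²x²) − D_R)/v_R².
√(D_R² + v_R²x²) = √(0.001427² + 0.01805² × 16.9²) = 0.3050; v_R² = 0.0003258.
t = (0.3050 − 0.001427)/0.0003258 = 932 days.

932 days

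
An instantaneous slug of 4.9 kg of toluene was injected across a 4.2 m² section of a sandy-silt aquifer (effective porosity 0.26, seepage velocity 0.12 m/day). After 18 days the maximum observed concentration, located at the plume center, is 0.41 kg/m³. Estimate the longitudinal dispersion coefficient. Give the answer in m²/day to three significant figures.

At the plume center C_max = M/(n_e·A·√(4πDt)), so D = M²/(4πt·(n_e·A·C_max)²).
n_e·A·C_max = 0.26 × 4.2 × 0.41 = 0.4477 kg/m.
D = 4.9²/(4π × 18 × 0.4477²) = 0.530 m²/day.

0.530 m²/day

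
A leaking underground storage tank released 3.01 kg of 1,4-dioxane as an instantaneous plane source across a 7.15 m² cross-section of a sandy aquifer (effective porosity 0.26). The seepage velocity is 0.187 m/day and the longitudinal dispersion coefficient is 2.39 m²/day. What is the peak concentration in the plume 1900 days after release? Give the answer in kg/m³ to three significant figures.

0.00678 kg/m³

The peak of an instantaneous 1D plume sits at x = vt; there the Gaussian factor is 1 and C_max = M/(n_e·A·√(4πDt)), where n_e·A is the pore area the mass is dissolved in.
√(4πDt) = √(4π × 2.39 × 1900) = 238.9 m, so C_max = 3.01/(0.26 × 7.15 × 238.9) = 0.00678 kg/m³.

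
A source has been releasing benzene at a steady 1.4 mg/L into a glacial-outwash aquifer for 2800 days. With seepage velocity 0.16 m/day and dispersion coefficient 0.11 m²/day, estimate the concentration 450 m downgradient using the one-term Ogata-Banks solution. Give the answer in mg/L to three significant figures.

0.655 mg/L

For a continuous step input, C/C₀ ≈ ½·erfc((x−vt)/(2√(Dt))).
vt = 0.16 × 2800 = 448 m and 2√(Dt) = 2√(0.11 × 2800) = 35.10 m.
Argument (x−vt)/(2√(Dt)) = (450 − 448)/35.10 = 0.05698; ½·erfc(0.05698) = 0.4679.
C = 1.4 × 0.4679 = 0.655 mg/L.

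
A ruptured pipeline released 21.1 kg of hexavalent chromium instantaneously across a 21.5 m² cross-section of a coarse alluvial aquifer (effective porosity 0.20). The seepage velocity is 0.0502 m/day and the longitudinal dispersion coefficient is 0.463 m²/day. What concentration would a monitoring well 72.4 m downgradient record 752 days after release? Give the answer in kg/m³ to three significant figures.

For an instantaneous plane source, C(x,t) = M/(n_e·A·√(4πDt)) · exp(−(x−vt)²/(4Dt)), with n_e·A the pore (flow) area.
Plume center vt = 0.0502 × 752 = 37.7504 m, so the well at 72.4 m is 34.6496 m downgradient of the peak.
√(4πDt) = 66.15 m, giving peak height M/(n_e·A·√(4πDt)) = 21.1/(0.20 × 21.5 × 66.15) = 0.07418 kg/m³.
(x−vt)²/(4Dt) = (34.6496)²/(4 × 0.463 × 752) = 0.8621; exp(−0.8621) = 0.4223.
C = 0.07418 × 0.4223 = 0.0313 kg/m³.

0.0313 kg/m³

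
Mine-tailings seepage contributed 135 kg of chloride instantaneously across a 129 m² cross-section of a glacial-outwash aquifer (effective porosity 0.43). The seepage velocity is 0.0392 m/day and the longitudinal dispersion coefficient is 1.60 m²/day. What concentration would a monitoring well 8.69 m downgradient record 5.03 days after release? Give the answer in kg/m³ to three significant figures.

For an instantaneous plane source, C(x,t) = M/(n_e·A·√(4πDt)) · exp(−(x−vt)²/(4Dt)), with n_e·A the pore (flow) area.
Plume center vt = 0.0392 × 5.03 = 0.197176 m, so the well at 8.69 m is 8.492824 m downgradient of the peak.
√(4πDt) = 10.06 m, giving peak height M/(n_e·A·√(4πDt)) = 135/(0.43 × 129 × 10.06) = 0.2419 kg/m³.
(x−vt)²/(4Dt) = (8.492824)²/(4 × 1.60 × 5.03) = 2.241; exp(−2.241) = 0.1064.
C = 0.2419 × 0.1064 = 0.0257 kg/m³.

0.0257 kg/m³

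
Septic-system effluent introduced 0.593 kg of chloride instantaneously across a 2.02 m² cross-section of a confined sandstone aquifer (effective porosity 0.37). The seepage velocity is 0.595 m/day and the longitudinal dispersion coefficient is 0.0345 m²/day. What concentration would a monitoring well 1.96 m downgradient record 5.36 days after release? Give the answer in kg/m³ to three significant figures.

For an instantaneous plane source, C(x,t) = M/(n_e·A·√(4πDt)) · exp(−(x−vt)²/(4Dt)), with n_e·A the pore (flow) area.
Plume center vt = 0.595 × 5.36 = 3.1892 m, so the well at 1.96 m is 1.2292 m upgradient of the peak.
√(4πDt) = 1.524 m, giving peak height M/(n_e·A·√(4πDt)) = 0.593/(0.37 × 2.02 × 1.524) = 0.5206 kg/m³.
(x−vt)²/(4Dt) = (-1.2292)²/(4 × 0.0345 × 5.36) = 2.043; exp(−2.043) = 0.1296.
C = 0.5206 × 0.1296 = 0.0675 kg/m³.

0.0675 kg/m³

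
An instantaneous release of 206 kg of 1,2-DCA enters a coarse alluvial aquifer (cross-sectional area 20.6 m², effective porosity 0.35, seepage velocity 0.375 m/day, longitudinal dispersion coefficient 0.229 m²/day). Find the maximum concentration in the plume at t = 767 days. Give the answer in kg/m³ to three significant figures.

0.608 kg/m³

The peak of an instantaneous 1D plume sits at x = vt; there the Gaussian factor is 1 and C_max = M/(n_e·A·√(4πDt)), where n_e·A is the pore area the mass is dissolved in.
√(4πDt) = √(4π × 0.229 × 767) = 46.98 m, so C_max = 206/(0.35 × 20.6 × 46.98) = 0.608 kg/m³.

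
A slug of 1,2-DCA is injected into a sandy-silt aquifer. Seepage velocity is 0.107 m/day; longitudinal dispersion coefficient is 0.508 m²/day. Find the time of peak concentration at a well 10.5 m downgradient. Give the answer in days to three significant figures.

63.3 days

For the 1D instantaneous-source solution, setting ∂C/∂t = 0 at fixed x gives v²t² + 2Dt − x² = 0, so t = (√(D² + v²x²) − D)/v².
√(D² + v²x²) = √(0.508² + 0.107² × 10.5²) = 1.233; v² = 0.011449.
t = (1.233 − 0.508)/0.011449 = 63.3 days (vs. the pure-advection estimate x/v = 98.1 d).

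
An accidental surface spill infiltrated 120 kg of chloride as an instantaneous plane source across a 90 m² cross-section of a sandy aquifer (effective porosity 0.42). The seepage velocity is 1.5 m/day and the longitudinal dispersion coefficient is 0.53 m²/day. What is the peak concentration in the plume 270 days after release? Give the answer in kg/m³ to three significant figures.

The peak of an instantaneous 1D plume sits at x = vt; there the Gaussian factor is 1 and C_max = M/(n_e·A·√(4πDt)), where n_e·A is the pore area the mass is dissolved in.
√(4πDt) = √(4π × 0.53 × 270) = 42.41 m, so C_max = 120/(0.42 × 90 × 42.41) = 0.0749 kg/m³.

0.0749 kg/m³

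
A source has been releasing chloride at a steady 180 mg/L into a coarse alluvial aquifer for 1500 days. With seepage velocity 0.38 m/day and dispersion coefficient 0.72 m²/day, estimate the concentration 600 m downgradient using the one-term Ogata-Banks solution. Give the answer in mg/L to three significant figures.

46.7 mg/L

For a continuous step input, C/C₀ ≈ ½·erfc((x−vt)/(2√(Dt))).
vt = 0.38 × 1500 = 570 m and 2√(Dt) = 2√(0.72 × 1500) = 65.73 m.
Argument (x−vt)/(2√(Dt)) = (600 − 570)/65.73 = 0.4564; ½·erfc(0.4564) = 0.2593.
C = 180 × 0.2593 = 46.7 mg/L.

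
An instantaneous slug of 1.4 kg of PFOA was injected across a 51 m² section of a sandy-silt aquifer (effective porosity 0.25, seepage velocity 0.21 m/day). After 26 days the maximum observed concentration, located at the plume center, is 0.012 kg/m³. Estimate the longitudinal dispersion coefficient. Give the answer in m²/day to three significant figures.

At the plume center C_max = M/(n_e·A·√(4πDt)), so D = M²/(4πt·(n_e·A·C_max)²).
n_e·A·C_max = 0.25 × 51 × 0.012 = 0.1530 kg/m.
D = 1.4²/(4π × 26 × 0.1530²) = 0.256 m²/day.

0.256 m²/day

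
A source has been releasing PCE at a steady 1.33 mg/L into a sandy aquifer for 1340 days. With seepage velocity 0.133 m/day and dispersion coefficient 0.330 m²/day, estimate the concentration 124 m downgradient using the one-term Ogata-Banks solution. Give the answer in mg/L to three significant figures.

1.28 mg/L

For a continuous step input, C/C₀ ≈ ½·erfc((x−vt)/(2√(Dt))).
vt = 0.133 × 1340 = 178.22 m and 2√(Dt) = 2√(0.330 × 1340) = 42.06 m.
Argument (x−vt)/(2√(Dt)) = (124 − 178.22)/42.06 = -1.289; ½·erfc(-1.289) = 0.9658.
C = 1.33 × 0.9658 = 1.28 mg/L.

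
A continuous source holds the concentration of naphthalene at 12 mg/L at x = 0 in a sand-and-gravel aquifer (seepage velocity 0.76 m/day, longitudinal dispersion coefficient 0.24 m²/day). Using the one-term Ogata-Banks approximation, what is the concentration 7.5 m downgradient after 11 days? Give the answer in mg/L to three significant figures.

For a continuous step input, C/C₀ ≈ ½·erfc((x−vt)/(2√(Dt))).
vt = 0.76 × 11 = 8.36 m and 2√(Dt) = 2√(0.24 × 11) = 3.250 m.
Argument (x−vt)/(2√(Dt)) = (7.5 − 8.36)/3.250 = -0.2646; ½·erfc(-0.2646) = 0.6459.
C = 12 × 0.6459 = 7.75 mg/L.

7.75 mg/L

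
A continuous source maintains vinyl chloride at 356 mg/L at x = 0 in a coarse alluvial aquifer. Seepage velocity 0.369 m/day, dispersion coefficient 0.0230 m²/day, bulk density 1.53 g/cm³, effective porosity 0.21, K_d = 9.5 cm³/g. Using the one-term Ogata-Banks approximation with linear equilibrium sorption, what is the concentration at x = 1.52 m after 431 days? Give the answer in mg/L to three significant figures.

Retardation factor R = 1 + ρ_b·K_d/n = 1 + 1.53 × 9.5/0.21 = 70.21.
Sorption retards both mechanisms: v_R = v/R = 0.005256 m/day, D_R = D/R = 0.0003276 m²/day.
v_R·t = 0.005256 × 431 = 2.265336 m; 2√(D_R t) = 0.7515 m; argument = (1.52 − 2.265336)/0.7515 = -0.9918.
C = C₀ × ½·erfc(-0.9918) = 356 × 0.9196 = 327 mg/L.

327 mg/L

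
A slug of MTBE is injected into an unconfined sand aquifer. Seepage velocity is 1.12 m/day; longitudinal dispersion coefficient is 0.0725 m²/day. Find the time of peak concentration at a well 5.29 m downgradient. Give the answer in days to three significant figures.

4.67 days

For the 1D instantaneous-source solution, setting ∂C/∂t = 0 at fixed x gives v²t² + 2Dt − x² = 0, so t = (√(D² + v²x²) − D)/v².
√(D² + v²x²) = √(0.0725² + 1.12² × 5.29²) = 5.925; v² = 1.2544.
t = (5.925 − 0.0725)/1.2544 = 4.67 days (vs. the pure-advection estimate x/v = 4.72 d).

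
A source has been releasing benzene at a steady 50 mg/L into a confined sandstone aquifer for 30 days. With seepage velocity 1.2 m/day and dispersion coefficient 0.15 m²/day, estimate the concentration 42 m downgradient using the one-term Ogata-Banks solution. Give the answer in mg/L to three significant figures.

For a continuous step input, C/C₀ ≈ ½·erfc((x−vt)/(2√(Dt))).
vt = 1.2 × 30 = 36 m and 2√(Dt) = 2√(0.15 × 30) = 4.243 m.
Argument (x−vt)/(2√(Dt)) = (42 − 36)/4.243 = 1.414; ½·erfc(1.414) = 0.02277.
C = 50 × 0.02277 = 1.14 mg/L.

1.14 mg/L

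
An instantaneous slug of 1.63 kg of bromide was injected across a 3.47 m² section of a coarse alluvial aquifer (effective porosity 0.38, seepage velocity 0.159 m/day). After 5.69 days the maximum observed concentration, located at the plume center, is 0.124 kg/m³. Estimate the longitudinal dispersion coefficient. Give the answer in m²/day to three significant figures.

At the plume center C_max = M/(n_e·A·√(4πDt)), so D = M²/(4πt·(n_e·A·C_max)²).
n_e·A·C_max = 0.38 × 3.47 × 0.124 = 0.1635 kg/m.
D = 1.63²/(4π × 5.69 × 0.1635²) = 1.39 m²/day.

1.39 m²/day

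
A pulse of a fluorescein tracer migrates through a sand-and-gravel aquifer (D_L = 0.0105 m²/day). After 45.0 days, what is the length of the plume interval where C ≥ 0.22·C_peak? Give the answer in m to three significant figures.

The plume is Gaussian with σ = √(2Dt) = √(2 × 0.0105 × 45.0) = 0.9721 m.
C/C_peak = exp(−Δx²/(2σ²)) = 0.22 ⇒ Δx = σ·√(−2 ln 0.22) = 0.9721 × 1.740 = 1.691 m.
Width = 2Δx = 3.38 m.

3.38 m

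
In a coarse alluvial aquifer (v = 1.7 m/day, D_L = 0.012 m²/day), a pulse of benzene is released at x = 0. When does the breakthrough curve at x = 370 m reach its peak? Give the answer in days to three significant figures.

218 days

For the 1D instantaneous-source solution, setting ∂C/∂t = 0 at fixed x gives v²t² + 2Dt − x² = 0, so t = (√(D² + v²x²) − D)/v².
√(D² + v²x²) = √(0.012² + 1.7² × 370²) = 629.0; v² = 2.89.
t = (629.0 − 0.012)/2.89 = 218 days (vs. the pure-advection estimate x/v = 218 d).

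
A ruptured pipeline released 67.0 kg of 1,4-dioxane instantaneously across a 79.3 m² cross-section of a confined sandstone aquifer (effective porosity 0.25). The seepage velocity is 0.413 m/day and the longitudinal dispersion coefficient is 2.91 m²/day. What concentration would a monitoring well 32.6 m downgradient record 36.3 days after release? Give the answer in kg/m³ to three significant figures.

0.0445 kg/m³

For an instantaneous plane source, C(x,t) = M/(n_e·A·√(4πDt)) · exp(−(x−vt)²/(4Dt)), with n_e·A the pore (flow) area.
Plume center vt = 0.413 × 36.3 = 14.9919 m, so the well at 32.6 m is 17.6081 m downgradient of the peak.
√(4πDt) = 36.43 m, giving peak height M/(n_e·A·√(4πDt)) = 67.0/(0.25 × 79.3 × 36.43) = 0.09277 kg/m³.
(x−vt)²/(4Dt) = (17.6081)²/(4 × 2.91 × 36.3) = 0.7338; exp(−0.7338) = 0.4801.
C = 0.09277 × 0.4801 = 0.0445 kg/m³.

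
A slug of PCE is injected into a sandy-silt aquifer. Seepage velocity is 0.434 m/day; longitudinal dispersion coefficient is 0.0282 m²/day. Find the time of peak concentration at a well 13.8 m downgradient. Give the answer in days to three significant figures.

31.6 days

For the 1D instantaneous-source solution, setting ∂C/∂t = 0 at fixed x gives v²t² + 2Dt − x² = 0, so t = (√(D² + v²x²) − D)/v².
√(D² + v²x²) = √(0.0282² + 0.434² × 13.8²) = 5.989; v² = 0.188356.
t = (5.989 − 0.0282)/0.188356 = 31.6 days (vs. the pure-advection estimate x/v = 31.8 d).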